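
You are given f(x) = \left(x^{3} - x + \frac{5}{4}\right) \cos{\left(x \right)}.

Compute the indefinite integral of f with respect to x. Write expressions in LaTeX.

A candidate is checked by its d/dx: the result must match f(x).
Check: d/dx[x^{3} \sin{\left(x \right)} + 3 x^{2} \cos{\left(x \right)} - 7 x \sin{\left(x \right)} + \frac{5 \sin{\left(x \right)}}{4} - 7 \cos{\left(x \right)}] = x^{3} \cos{\left(x \right)} - x \cos{\left(x \right)} + \frac{5 \cos{\left(x \right)}}{4}, which equals f(x).

F(x) = x^{3} \sin{\left(x \right)} + 3 x^{2} \cos{\left(x \right)} - 7 x \sin{\left(x \right)} + \frac{5 \sin{\left(x \right)}}{4} - 7 \cos{\left(x \right)} + C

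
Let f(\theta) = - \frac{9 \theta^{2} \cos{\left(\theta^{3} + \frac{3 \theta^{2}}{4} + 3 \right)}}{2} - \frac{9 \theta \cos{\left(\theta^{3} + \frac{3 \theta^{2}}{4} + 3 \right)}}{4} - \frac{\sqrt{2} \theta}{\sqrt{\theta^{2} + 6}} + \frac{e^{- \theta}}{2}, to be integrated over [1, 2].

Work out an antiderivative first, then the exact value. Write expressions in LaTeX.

Antiderivative: F(\theta) = \frac{\sqrt{2} \left(- 4 \sqrt{\theta^{2} + 6} e^{\theta} - 3 \sqrt{2} e^{\theta} \sin{\left(\theta^{3} + \frac{3 \theta^{2}}{4} + 3 \right)} - \sqrt{2}\right) e^{- \theta}}{4}; value = - 2 \sqrt{5} + \frac{3 \sin{\left(\frac{19}{4} \right)}}{2} - \frac{3 \sin{\left(14 \right)}}{2} - \frac{1}{2 e^{2}} + \frac{1}{2 e} + \sqrt{14}

The integrand splits into summands that can be handled one at a time.
F(\theta) = \frac{\sqrt{2} \left(- 4 \sqrt{\theta^{2} + 6} e^{\theta} - 3 \sqrt{2} e^{\theta} \sin{\left(\theta^{3} + \frac{3 \theta^{2}}{4} + 3 \right)} - \sqrt{2}\right) e^{- \theta}}{4} is an antiderivative of f.
Check: d/d\theta[\frac{\sqrt{2} \left(- 4 \sqrt{\theta^{2} + 6} e^{\theta} - 3 \sqrt{2} e^{\theta} \sin{\left(\theta^{3} + \frac{3 \theta^{2}}{4} + 3 \right)} - \sqrt{2}\right) e^{- \theta}}{4}] = \frac{\left(- 18 \theta^{2} \sqrt{\theta^{2} + 6} e^{\theta} \cos{\left(\theta^{3} + \frac{3 \theta^{2}}{4} + 3 \right)} - 9 \theta \sqrt{\theta^{2} + 6} e^{\theta} \cos{\left(\theta^{3} + \frac{3 \theta^{2}}{4} + 3 \right)} - 4 \sqrt{2} \theta e^{\theta} + 2 \sqrt{\theta^{2} + 6}\right) e^{- \theta}}{4 \sqrt{\theta^{2} + 6}}, which equals f(\theta).
F(2) = - 2 \sqrt{5} - \frac{3 \sin{\left(14 \right)}}{2} - \frac{1}{2 e^{2}}; F(1) = - \sqrt{14} - \frac{1}{2 e} - \frac{3 \sin{\left(\frac{19}{4} \right)}}{2}.
Integral = F(2) - F(1) = - 2 \sqrt{5} + \frac{3 \sin{\left(\frac{19}{4} \right)}}{2} - \frac{3 \sin{\left(14 \right)}}{2} - \frac{1}{2 e^{2}} + \frac{1}{2 e} + \sqrt{14}.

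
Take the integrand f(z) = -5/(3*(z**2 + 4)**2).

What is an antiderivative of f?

An antiderivative is F(z) = 5*(-2*z - (z**2 + 4)*atan(z/2))/(48*(z**2 + 4)).

Since d/dz undoes antidifferentiation here, F'(z) = f(z) is required of F(z).
Check: d/dz[5*(-2*z - (z**2 + 4)*atan(z/2))/(48*(z**2 + 4))] = -5/(3*z**4 + 24*z**2 + 48), which equals f(z).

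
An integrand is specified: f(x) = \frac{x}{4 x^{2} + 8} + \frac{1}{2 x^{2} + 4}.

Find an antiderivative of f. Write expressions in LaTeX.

The integrand splits into summands that can be handled one at a time.
Check: d/dx[\frac{\log{\left(x^{2} + 2 \right)}}{8} + \frac{\sqrt{2} \operatorname{atan}{\left(\frac{\sqrt{2} x}{2} \right)}}{4}] = \frac{x + 2}{4 x^{2} + 8}, which equals f(x).

An antiderivative is F(x) = \frac{\log{\left(x^{2} + 2 \right)}}{8} + \frac{\sqrt{2} \operatorname{atan}{\left(\frac{\sqrt{2} x}{2} \right)}}{4}.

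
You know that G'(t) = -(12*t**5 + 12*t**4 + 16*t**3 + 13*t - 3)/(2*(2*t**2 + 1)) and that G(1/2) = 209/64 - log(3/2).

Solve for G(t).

G(t) = (-3*t**4 - 4*t**3 - 5*t**2 + 6*t - 4*log(2*t**2 + 1) + 12)/4

Since d/dt undoes antidifferentiation here, G(t) must give back the stated G'(t).
A general antiderivative is -3*t**4/4 - t**3 - 5*t**2/4 + 3*t/2 - log(2*t**2 + 1) + 3 + C.
The condition gives C = 209/64 - log(3/2) - (209/64 - log(3/2)) = 0.
So G(t) = (-3*t**4 - 4*t**3 - 5*t**2 + 6*t - 4*log(2*t**2 + 1) + 12)/4.
Check: d/dt[(-3*t**4 - 4*t**3 - 5*t**2 + 6*t - 4*log(2*t**2 + 1) + 12)/4] = (-12*t**5 - 12*t**4 - 16*t**3 - 13*t + 3)/(4*t**2 + 2), which equals G'(t).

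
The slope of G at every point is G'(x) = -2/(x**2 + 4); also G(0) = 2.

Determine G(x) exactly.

G(x) = 2 - atan(x/2)

Recover the given G'(x) by differentiating a candidate G(x); any mismatch rules it out.
A general antiderivative is -atan(x/2) + C.
The condition gives C = 2 - (0) = 2.
So G(x) = 2 - atan(x/2).
Check: d/dx[2 - atan(x/2)] = -2/(x**2 + 4) = G'(x).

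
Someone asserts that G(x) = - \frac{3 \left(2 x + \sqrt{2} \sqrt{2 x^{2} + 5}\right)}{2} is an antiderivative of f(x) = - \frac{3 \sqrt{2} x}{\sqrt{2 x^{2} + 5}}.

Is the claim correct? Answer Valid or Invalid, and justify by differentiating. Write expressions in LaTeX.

d/dx[G] = \frac{- 3 \sqrt{2} x - 3 \sqrt{2 x^{2} + 5}}{\sqrt{2 x^{2} + 5}}
d/dx[G] - f(x) = -3 != 0.

Invalid: d/dx[G] - f = -3, which is not 0.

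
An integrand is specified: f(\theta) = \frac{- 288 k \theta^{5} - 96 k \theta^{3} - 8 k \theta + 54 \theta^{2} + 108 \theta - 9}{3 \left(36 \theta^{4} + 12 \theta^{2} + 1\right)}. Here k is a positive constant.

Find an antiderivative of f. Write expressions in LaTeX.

Whatever form F(\theta) takes, F'(\theta) = f(\theta) is non-negotiable.
Check: d/d\theta[- \frac{4 k \theta^{2}}{3} - \frac{\theta}{2 \theta^{2} + \frac{1}{3}} - \frac{1}{2 \theta^{2} + \frac{1}{3}}] = \frac{- 288 k \theta^{5} - 96 k \theta^{3} - 8 k \theta + 54 \theta^{2} + 108 \theta - 9}{108 \theta^{4} + 36 \theta^{2} + 3}, which equals f(\theta).

An antiderivative is F(\theta) = - \frac{4 k \theta^{2}}{3} - \frac{\theta}{2 \theta^{2} + \frac{1}{3}} - \frac{1}{2 \theta^{2} + \frac{1}{3}}.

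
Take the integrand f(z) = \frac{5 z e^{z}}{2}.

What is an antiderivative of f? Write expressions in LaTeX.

Recognize the product-rule pattern: f = u'v + uv' with u = \frac{5 z}{2} - \frac{5}{2}, v = e^{z}, so integration by parts undoes it.
Check: d/dz[\frac{5 \left(z - 1\right) e^{z}}{2}] = \frac{5 z e^{z}}{2} = f(z).

An antiderivative is F(z) = \frac{5 \left(z - 1\right) e^{z}}{2}.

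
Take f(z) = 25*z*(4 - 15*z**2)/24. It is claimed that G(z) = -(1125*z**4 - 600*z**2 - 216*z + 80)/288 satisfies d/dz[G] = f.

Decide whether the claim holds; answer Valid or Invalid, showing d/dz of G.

d/dz[G] = -125*z**3/8 + 25*z/6 + 3/4
d/dz[G] - f(z) = 3/4 != 0.

Invalid: d/dz[G] - f = 3/4, which is not 0.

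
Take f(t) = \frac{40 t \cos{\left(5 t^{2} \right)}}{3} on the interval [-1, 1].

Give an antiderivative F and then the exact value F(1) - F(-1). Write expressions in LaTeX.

Antiderivative: F(t) = \frac{4 \sin{\left(5 t^{2} \right)}}{3}; value = 0

f matches the chain-rule pattern g'(h)*h' with inner function h(t) = 5 t^{2}; substituting u = h(t) collapses the integral.
F(t) = \frac{4 \sin{\left(5 t^{2} \right)}}{3} is an antiderivative of f.
Check: d/dt[\frac{4 \sin{\left(5 t^{2} \right)}}{3}] = \frac{40 t \cos{\left(5 t^{2} \right)}}{3} = f(t).
F(1) = \frac{4 \sin{\left(5 \right)}}{3}; F(-1) = \frac{4 \sin{\left(5 \right)}}{3}.
Integral = F(1) - F(-1) = 0.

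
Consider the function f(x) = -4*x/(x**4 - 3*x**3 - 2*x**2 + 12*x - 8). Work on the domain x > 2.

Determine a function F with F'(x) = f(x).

An antiderivative is F(x) = -(-9*x*log(x - 2) + 8*x*log(x - 1) + x*log(x + 2) + 18*log(x - 2) - 16*log(x - 1) - 2*log(x + 2) - 12)/(6*(x - 2)).

Factor the denominator ((x - 2)**2*(x - 1)*(x + 2)) and decompose: f = -1/(6*(x + 2)) - 4/(3*(x - 1)) + 3/(2*(x - 2)) - 2/(x - 2)**2; each piece integrates to a log, atan, or power term.
Check: d/dx[-(-9*x*log(x - 2) + 8*x*log(x - 1) + x*log(x + 2) + 18*log(x - 2) - 16*log(x - 1) - 2*log(x + 2) - 12)/(6*(x - 2))] = -4*x/(x**4 - 3*x**3 - 2*x**2 + 12*x - 8) = f(x).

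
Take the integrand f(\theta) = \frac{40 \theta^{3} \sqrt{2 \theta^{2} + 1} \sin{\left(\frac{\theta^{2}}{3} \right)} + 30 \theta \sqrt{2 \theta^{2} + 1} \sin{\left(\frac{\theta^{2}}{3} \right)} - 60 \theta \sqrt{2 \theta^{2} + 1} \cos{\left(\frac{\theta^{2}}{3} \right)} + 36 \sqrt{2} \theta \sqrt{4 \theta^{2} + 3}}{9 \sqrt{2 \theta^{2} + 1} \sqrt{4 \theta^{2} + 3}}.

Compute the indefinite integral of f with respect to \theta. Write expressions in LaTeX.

Any candidate F(\theta) must reproduce f(\theta) exactly when differentiated.
Check: d/d\theta[\frac{6 \sqrt{2} \sqrt{2 \theta^{2} + 1} - 5 \sqrt{4 \theta^{2} + 3} \cos{\left(\frac{\theta^{2}}{3} \right)}}{3}] = \frac{40 \theta^{3} \sqrt{2 \theta^{2} + 1} \sin{\left(\frac{\theta^{2}}{3} \right)} + 30 \theta \sqrt{2 \theta^{2} + 1} \sin{\left(\frac{\theta^{2}}{3} \right)} - 60 \theta \sqrt{2 \theta^{2} + 1} \cos{\left(\frac{\theta^{2}}{3} \right)} + 36 \sqrt{2} \theta \sqrt{4 \theta^{2} + 3}}{9 \sqrt{2 \theta^{2} + 1} \sqrt{4 \theta^{2} + 3}} = f(\theta).

F(\theta) = \frac{6 \sqrt{2} \sqrt{2 \theta^{2} + 1} - 5 \sqrt{4 \theta^{2} + 3} \cos{\left(\frac{\theta^{2}}{3} \right)}}{3} + C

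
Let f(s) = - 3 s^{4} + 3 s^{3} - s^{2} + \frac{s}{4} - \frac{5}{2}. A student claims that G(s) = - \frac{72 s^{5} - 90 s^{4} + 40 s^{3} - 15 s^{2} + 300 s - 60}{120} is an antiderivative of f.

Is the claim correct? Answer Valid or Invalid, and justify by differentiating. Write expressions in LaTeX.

d/ds[G] = - 3 s^{4} + 3 s^{3} - s^{2} + \frac{s}{4} - \frac{5}{2}
This equals f(s) exactly, so the claim holds.

Valid - the claim checks out under differentiation.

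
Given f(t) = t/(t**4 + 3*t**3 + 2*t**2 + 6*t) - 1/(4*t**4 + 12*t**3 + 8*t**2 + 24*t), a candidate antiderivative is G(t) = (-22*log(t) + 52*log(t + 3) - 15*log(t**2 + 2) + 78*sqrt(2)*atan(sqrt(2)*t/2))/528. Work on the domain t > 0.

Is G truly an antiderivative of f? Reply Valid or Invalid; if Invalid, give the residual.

Valid - the claim checks out under differentiation.

d/dt[G] = (4*t - 1)/(4*t**4 + 12*t**3 + 8*t**2 + 24*t)
This equals f(t) exactly, so the claim holds.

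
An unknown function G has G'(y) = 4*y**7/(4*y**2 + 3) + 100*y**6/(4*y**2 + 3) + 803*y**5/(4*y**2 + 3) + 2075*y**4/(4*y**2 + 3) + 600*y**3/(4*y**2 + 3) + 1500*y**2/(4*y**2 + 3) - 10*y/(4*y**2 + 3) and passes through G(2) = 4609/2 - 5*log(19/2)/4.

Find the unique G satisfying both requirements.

G(y) = (2*y**3*(y + 10)**3 - 15*log(2*y**2 + 3/2) + 6)/12

The integrand splits into summands that can be handled one at a time.
A general antiderivative is 4*(y**2/2 + 5*y)**3/3 - 5*log(2*y**2 + 3/2)/4 + C.
The condition gives C = 4609/2 - 5*log(19/2)/4 - (2304 - 5*log(19/2)/4) = 1/2.
So G(y) = (2*y**3*(y + 10)**3 - 15*log(2*y**2 + 3/2) + 6)/12.
Check: d/dy[(2*y**3*(y + 10)**3 - 15*log(2*y**2 + 3/2) + 6)/12] = (4*y**7 + 100*y**6 + 803*y**5 + 2075*y**4 + 600*y**3 + 1500*y**2 - 10*y)/(4*y**2 + 3), which equals G'(y).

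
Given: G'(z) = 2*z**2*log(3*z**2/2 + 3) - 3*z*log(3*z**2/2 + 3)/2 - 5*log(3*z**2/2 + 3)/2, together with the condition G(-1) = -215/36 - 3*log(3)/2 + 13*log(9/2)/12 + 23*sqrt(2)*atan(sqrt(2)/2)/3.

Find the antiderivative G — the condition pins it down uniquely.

G(z) = (24*z**3*log(3*z**2/2 + 3) - 16*z**3 - 27*z**2*log(3*z**2/2 + 3) + 27*z**2 - 90*z*log(3*z**2/2 + 3) + 276*z - 54*log(z**2 + 2) - 276*sqrt(2)*atan(sqrt(2)*z/2) + 18)/36

The integrand splits into summands that can be handled one at a time.
A general antiderivative is -4*z**3/9 + 3*z**2/4 + 23*z/3 + (2*z**3/3 - 3*z**2/4 - 5*z/2)*log(3*z**2/2 + 3) - 3*log(z**2 + 2)/2 - 23*sqrt(2)*atan(sqrt(2)*z/2)/3 + C.
The condition gives C = -215/36 - 3*log(3)/2 + 13*log(9/2)/12 + 23*sqrt(2)*atan(sqrt(2)/2)/3 - (-233/36 - 3*log(3)/2 + 13*log(9/2)/12 + 23*sqrt(2)*atan(sqrt(2)/2)/3) = 1/2.
So G(z) = (24*z**3*log(3*z**2/2 + 3) - 16*z**3 - 27*z**2*log(3*z**2/2 + 3) + 27*z**2 - 90*z*log(3*z**2/2 + 3) + 276*z - 54*log(z**2 + 2) - 276*sqrt(2)*atan(sqrt(2)*z/2) + 18)/36.
Check: d/dz[(24*z**3*log(3*z**2/2 + 3) - 16*z**3 - 27*z**2*log(3*z**2/2 + 3) + 27*z**2 - 90*z*log(3*z**2/2 + 3) + 276*z - 54*log(z**2 + 2) - 276*sqrt(2)*atan(sqrt(2)*z/2) + 18)/36] = 2*z**2*log(z**2/2 + 1) + 2*z**2*log(3) - 3*z*log(z**2/2 + 1)/2 - 3*z*log(3)/2 - 5*log(z**2/2 + 1)/2 - 5*log(3)/2, which equals G'(z).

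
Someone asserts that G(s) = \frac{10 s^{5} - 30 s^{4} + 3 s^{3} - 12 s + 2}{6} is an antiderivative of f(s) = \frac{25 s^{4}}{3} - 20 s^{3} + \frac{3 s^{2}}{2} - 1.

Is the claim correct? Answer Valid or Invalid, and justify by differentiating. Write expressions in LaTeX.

Invalid: d/ds[G] - f = -1, which is not 0.

d/ds[G] = \frac{25 s^{4}}{3} - 20 s^{3} + \frac{3 s^{2}}{2} - 2
d/ds[G] - f(s) = -1 != 0.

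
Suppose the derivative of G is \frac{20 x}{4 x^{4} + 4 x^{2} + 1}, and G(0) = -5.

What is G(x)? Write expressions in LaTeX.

G'(x) matches the chain-rule pattern g'(h)*h' with inner function h(x) = 2 x^{2} + 1; substituting u = h(x) collapses the integral.
A general antiderivative is - \frac{5}{2 x^{2} + 1} + C.
The condition gives C = -5 - (-5) = 0.
So G(x) = - \frac{5}{2 x^{2} + 1}.
Check: d/dx[- \frac{5}{2 x^{2} + 1}] = \frac{20 x}{4 x^{4} + 4 x^{2} + 1} = G'(x).

G(x) = - \frac{5}{2 x^{2} + 1}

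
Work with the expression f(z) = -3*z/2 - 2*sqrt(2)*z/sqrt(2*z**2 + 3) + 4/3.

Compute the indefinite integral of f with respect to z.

F(z) = -3*z**2/4 + 4*z/3 - sqrt(4*z**2 + 6) + C

The integrand splits into summands that can be handled one at a time.
Check: d/dz[-3*z**2/4 + 4*z/3 - sqrt(4*z**2 + 6)] = (-9*z*sqrt(2*z**2 + 3) - 12*sqrt(2)*z + 8*sqrt(2*z**2 + 3))/(6*sqrt(2*z**2 + 3)), which equals f(z).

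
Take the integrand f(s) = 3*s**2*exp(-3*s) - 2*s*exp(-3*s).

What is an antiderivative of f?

An antiderivative is F(s) = -s**2*exp(-3*s).

Recognize the product-rule pattern: f = u'v + uv' with u = -s**2, v = exp(-3*s), so integration by parts undoes it.
Check: d/ds[-s**2*exp(-3*s)] = (3*s**2 - 2*s)*exp(-3*s), which equals f(s).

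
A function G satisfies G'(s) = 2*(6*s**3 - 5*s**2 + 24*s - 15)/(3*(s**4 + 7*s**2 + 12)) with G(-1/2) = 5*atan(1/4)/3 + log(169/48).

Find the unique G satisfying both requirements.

G(s) = -(-3*log(s**4/3 + 2*s**2 + 3) + 5*atan(s/2))/3

Check a candidate G(s) by differentiating: d/ds[G] must match the given G'(s).
A general antiderivative is log(s**4/3 + 2*s**2 + 3) - 5*atan(s/2)/3 + C.
The condition gives C = 5*atan(1/4)/3 + log(169/48) - (5*atan(1/4)/3 + log(169/48)) = 0.
So G(s) = -(-3*log(s**4/3 + 2*s**2 + 3) + 5*atan(s/2))/3.
Check: d/ds[-(-3*log(s**4/3 + 2*s**2 + 3) + 5*atan(s/2))/3] = (12*s**3 - 10*s**2 + 48*s - 30)/(3*s**4 + 21*s**2 + 36), which equals G'(s).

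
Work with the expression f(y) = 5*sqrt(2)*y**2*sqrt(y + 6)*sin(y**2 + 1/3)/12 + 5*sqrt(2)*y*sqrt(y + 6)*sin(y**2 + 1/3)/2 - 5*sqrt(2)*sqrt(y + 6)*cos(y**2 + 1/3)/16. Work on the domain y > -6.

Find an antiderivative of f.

Recognize the product-rule pattern: f = u'v + uv' with u = -5*(y/2 + 3)**(3/2)/6, v = cos(y**2 + 1/3), so integration by parts undoes it.
Check: d/dy[-5*(y/2 + 3)**(3/2)*cos(y**2 + 1/3)/6] = sqrt(2)*(20*y**2*sqrt(y + 6)*sin(y**2 + 1/3) + 120*y*sqrt(y + 6)*sin(y**2 + 1/3) - 15*sqrt(y + 6)*cos(y**2 + 1/3))/48, which equals f(y).

An antiderivative is F(y) = -5*(y/2 + 3)**(3/2)*cos(y**2 + 1/3)/6.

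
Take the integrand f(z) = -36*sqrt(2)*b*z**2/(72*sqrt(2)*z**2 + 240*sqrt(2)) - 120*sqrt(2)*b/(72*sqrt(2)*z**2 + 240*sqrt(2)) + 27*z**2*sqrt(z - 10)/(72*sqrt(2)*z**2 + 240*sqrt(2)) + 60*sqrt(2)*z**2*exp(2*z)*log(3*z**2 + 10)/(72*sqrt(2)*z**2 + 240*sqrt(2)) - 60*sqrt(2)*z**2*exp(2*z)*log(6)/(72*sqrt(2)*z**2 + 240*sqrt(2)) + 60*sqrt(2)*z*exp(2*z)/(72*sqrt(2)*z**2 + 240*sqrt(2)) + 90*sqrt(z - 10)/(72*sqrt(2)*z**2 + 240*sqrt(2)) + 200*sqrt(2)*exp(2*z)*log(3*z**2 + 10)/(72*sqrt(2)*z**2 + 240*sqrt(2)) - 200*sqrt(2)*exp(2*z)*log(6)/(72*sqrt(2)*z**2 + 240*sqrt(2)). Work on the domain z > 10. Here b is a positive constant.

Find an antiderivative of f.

An antiderivative is F(z) = -b*z/2 + (z/2 - 5)**(3/2)/2 + 5*exp(2*z)*log(z**2/2 + 5/3)/12.

The integrand splits into summands that can be handled one at a time.
Check: d/dz[-b*z/2 + (z/2 - 5)**(3/2)/2 + 5*exp(2*z)*log(z**2/2 + 5/3)/12] = (-36*sqrt(2)*b*z**2 - 120*sqrt(2)*b + 27*z**2*sqrt(z - 10) + 60*sqrt(2)*z**2*exp(2*z)*log(3*z**2 + 10) - 60*sqrt(2)*z**2*exp(2*z)*log(6) + 60*sqrt(2)*z*exp(2*z) + 90*sqrt(z - 10) + 200*sqrt(2)*exp(2*z)*log(3*z**2 + 10) - 200*sqrt(2)*exp(2*z)*log(6))/(72*sqrt(2)*z**2 + 240*sqrt(2)), which equals f(z).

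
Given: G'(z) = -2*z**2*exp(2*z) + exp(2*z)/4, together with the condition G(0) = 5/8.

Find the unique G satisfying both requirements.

G'(z) has the shape u'v + uv' for u = -z**2 + z - 3/8 and v = exp(2*z) — it is the derivative of the product u*v.
A general antiderivative is (-8*z**2 + 8*z - 3)*exp(2*z)/8 + C.
The condition gives C = 5/8 - (-3/8) = 1.
So G(z) = -z**2*exp(2*z) + z*exp(2*z) - 3*exp(2*z)/8 + 1.
Check: d/dz[-z**2*exp(2*z) + z*exp(2*z) - 3*exp(2*z)/8 + 1] = -2*z**2*exp(2*z) + exp(2*z)/4 = G'(z).

G(z) = -z**2*exp(2*z) + z*exp(2*z) - 3*exp(2*z)/8 + 1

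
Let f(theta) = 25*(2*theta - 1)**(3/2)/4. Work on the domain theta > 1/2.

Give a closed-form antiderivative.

An antiderivative is F(theta) = 5*(2*theta - 1)**(5/2)/4.

An antiderivative F(theta) passes only if d/dtheta[F] lands on f(theta) exactly.
Check: d/dtheta[5*(2*theta - 1)**(5/2)/4] = 25*theta*sqrt(2*theta - 1)/2 - 25*sqrt(2*theta - 1)/4, which equals f(theta).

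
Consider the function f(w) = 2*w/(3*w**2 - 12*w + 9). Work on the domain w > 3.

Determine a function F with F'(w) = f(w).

An antiderivative is F(w) = log(w - 3) - log(w - 1)/3.

The denominator factors as 3*(w - 3)*(w - 1); partial fractions split f into directly integrable pieces: -1/(3*(w - 1)) + 1/(w - 3).
Check: d/dw[log(w - 3) - log(w - 1)/3] = 2*w/(3*w**2 - 12*w + 9) = f(w).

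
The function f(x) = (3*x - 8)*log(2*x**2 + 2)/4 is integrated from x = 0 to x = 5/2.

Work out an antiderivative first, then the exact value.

Antiderivative: F(x) = -3*x**2/8 + 4*x + (3*x**2/8 - 2*x)*log(2*x**2 + 2) + 3*log(x**2 + 1)/8 - 4*atan(x); value = -85*log(29/2)/32 - 4*atan(5/2) + 3*log(29/4)/8 + 245/32

For F(x) to be correct the identity F'(x) - f(x) = 0 must hold.
F(x) = -3*x**2/8 + 4*x + (3*x**2/8 - 2*x)*log(2*x**2 + 2) + 3*log(x**2 + 1)/8 - 4*atan(x) is an antiderivative of f.
Check: d/dx[-3*x**2/8 + 4*x + (3*x**2/8 - 2*x)*log(2*x**2 + 2) + 3*log(x**2 + 1)/8 - 4*atan(x)] = 3*x*log(x**2 + 1)/4 + 3*x*log(2)/4 - 2*log(x**2 + 1) - 2*log(2), which equals f(x).
F(5/2) = -85*log(29/2)/32 - 4*atan(5/2) + 3*log(29/4)/8 + 245/32; F(0) = 0.
Integral = F(5/2) - F(0) = -85*log(29/2)/32 - 4*atan(5/2) + 3*log(29/4)/8 + 245/32.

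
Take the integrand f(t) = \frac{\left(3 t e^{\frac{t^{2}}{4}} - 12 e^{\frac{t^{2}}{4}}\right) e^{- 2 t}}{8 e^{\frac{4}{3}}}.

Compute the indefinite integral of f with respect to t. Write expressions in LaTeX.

F(t) = \frac{3 e^{- 2 t} e^{\frac{t^{2}}{4}}}{4 e^{\frac{4}{3}}} + C

f matches the chain-rule pattern g'(h)*h' with inner function h(t) = \frac{t^{2}}{4} - 2 t - \frac{4}{3}; substituting u = h(t) collapses the integral.
Check: d/dt[\frac{3 e^{- 2 t} e^{\frac{t^{2}}{4}}}{4 e^{\frac{4}{3}}}] = \frac{\left(3 t e^{\frac{t^{2}}{4}} - 12 e^{\frac{t^{2}}{4}}\right) e^{- 2 t}}{8 e^{\frac{4}{3}}} = f(t).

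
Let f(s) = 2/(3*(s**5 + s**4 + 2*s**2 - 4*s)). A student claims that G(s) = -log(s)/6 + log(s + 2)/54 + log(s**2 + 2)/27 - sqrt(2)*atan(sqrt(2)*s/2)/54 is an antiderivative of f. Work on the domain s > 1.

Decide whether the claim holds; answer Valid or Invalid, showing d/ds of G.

d/ds[G] = (-2*s**3 - 6*s**2 - 10*s - 18)/(27*s**4 + 54*s**3 + 54*s**2 + 108*s)
d/ds[G] - f(s) = -2/(27*s - 27) != 0.

Invalid: d/ds[G] - f = -2/(27*s - 27), which is not 0.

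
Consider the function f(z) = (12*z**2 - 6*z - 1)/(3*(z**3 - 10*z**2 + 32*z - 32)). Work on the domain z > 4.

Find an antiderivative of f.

Factor the denominator (3*(z - 4)**2*(z - 2)) and decompose: f = 35/(12*(z - 2)) + 13/(12*(z - 4)) + 167/(6*(z - 4)**2); each piece integrates to a log, atan, or power term.
Check: d/dz[(13*(z - 4)*log(z - 4) + 35*(z - 4)*log(z - 2) - 334)/(12*(z - 4))] = (12*z**2 - 6*z - 1)/(3*z**3 - 30*z**2 + 96*z - 96), which equals f(z).

An antiderivative is F(z) = (13*(z - 4)*log(z - 4) + 35*(z - 4)*log(z - 2) - 334)/(12*(z - 4)).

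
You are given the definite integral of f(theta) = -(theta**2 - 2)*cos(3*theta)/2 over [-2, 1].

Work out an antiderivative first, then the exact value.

A candidate is checked by its d/dtheta: the result must match f(theta).
F(theta) = -(9*theta**2*sin(3*theta) + 6*theta*cos(3*theta) - 20*sin(3*theta))/54 is an antiderivative of f.
Check: d/dtheta[-(9*theta**2*sin(3*theta) + 6*theta*cos(3*theta) - 20*sin(3*theta))/54] = -theta**2*cos(3*theta)/2 + cos(3*theta), which equals f(theta).
F(1) = 11*sin(3)/54 - cos(3)/9; F(-2) = 8*sin(6)/27 + 2*cos(6)/9.
Integral = F(1) - F(-2) = -2*cos(6)/9 + 11*sin(3)/54 - 8*sin(6)/27 - cos(3)/9.

Antiderivative: F(theta) = -(9*theta**2*sin(3*theta) + 6*theta*cos(3*theta) - 20*sin(3*theta))/54; value = -2*cos(6)/9 + 11*sin(3)/54 - 8*sin(6)/27 - cos(3)/9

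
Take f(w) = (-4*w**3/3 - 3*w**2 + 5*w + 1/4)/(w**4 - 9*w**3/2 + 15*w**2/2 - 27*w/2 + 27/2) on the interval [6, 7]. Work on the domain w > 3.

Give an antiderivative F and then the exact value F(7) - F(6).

Antiderivative: F(w) = -191*log(w - 3)/72 + 4*log(w - 3/2)/9 + 7*log(w**2 + 3)/16 - 41*sqrt(3)*atan(sqrt(3)*w/3)/72; value = -191*log(4)/72 - 7*log(39)/16 - 41*sqrt(3)*atan(7*sqrt(3)/3)/72 - 4*log(9/2)/9 + 4*log(11/2)/9 + 41*sqrt(3)*atan(2*sqrt(3))/72 + 7*log(52)/16 + 191*log(3)/72

The denominator factors as 6*(w - 3)*(2*w - 3)*(w**2 + 3); partial fractions split f into directly integrable pieces: (21*w - 41)/(24*(w**2 + 3)) + 8/(9*(2*w - 3)) - 191/(72*(w - 3)).
F(w) = -191*log(w - 3)/72 + 4*log(w - 3/2)/9 + 7*log(w**2 + 3)/16 - 41*sqrt(3)*atan(sqrt(3)*w/3)/72 is an antiderivative of f.
Check: d/dw[-191*log(w - 3)/72 + 4*log(w - 3/2)/9 + 7*log(w**2 + 3)/16 - 41*sqrt(3)*atan(sqrt(3)*w/3)/72] = (-16*w**3 - 36*w**2 + 60*w + 3)/(12*w**4 - 54*w**3 + 90*w**2 - 162*w + 162), which equals f(w).
F(7) = -191*log(4)/72 - 41*sqrt(3)*atan(7*sqrt(3)/3)/72 + 4*log(11/2)/9 + 7*log(52)/16; F(6) = -191*log(3)/72 - 41*sqrt(3)*atan(2*sqrt(3))/72 + 4*log(9/2)/9 + 7*log(39)/16.
Integral = F(7) - F(6) = -191*log(4)/72 - 7*log(39)/16 - 41*sqrt(3)*atan(7*sqrt(3)/3)/72 - 4*log(9/2)/9 + 4*log(11/2)/9 + 41*sqrt(3)*atan(2*sqrt(3))/72 + 7*log(52)/16 + 191*log(3)/72.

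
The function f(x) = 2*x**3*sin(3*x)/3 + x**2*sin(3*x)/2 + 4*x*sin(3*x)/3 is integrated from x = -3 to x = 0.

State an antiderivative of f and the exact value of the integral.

Antiderivative: F(x) = -2*x**3*cos(3*x)/9 + 2*x**2*sin(3*x)/9 - x**2*cos(3*x)/6 + x*sin(3*x)/9 - 8*x*cos(3*x)/27 + 8*sin(3*x)/81 + cos(3*x)/27; value = 1/27 + 143*sin(9)/81 - 293*cos(9)/54

The integrand splits into summands that can be handled one at a time.
F(x) = -2*x**3*cos(3*x)/9 + 2*x**2*sin(3*x)/9 - x**2*cos(3*x)/6 + x*sin(3*x)/9 - 8*x*cos(3*x)/27 + 8*sin(3*x)/81 + cos(3*x)/27 is an antiderivative of f.
Check: d/dx[-2*x**3*cos(3*x)/9 + 2*x**2*sin(3*x)/9 - x**2*cos(3*x)/6 + x*sin(3*x)/9 - 8*x*cos(3*x)/27 + 8*sin(3*x)/81 + cos(3*x)/27] = 2*x**3*sin(3*x)/3 + x**2*sin(3*x)/2 + 4*x*sin(3*x)/3 = f(x).
F(0) = 1/27; F(-3) = 293*cos(9)/54 - 143*sin(9)/81.
Integral = F(0) - F(-3) = 1/27 + 143*sin(9)/81 - 293*cos(9)/54.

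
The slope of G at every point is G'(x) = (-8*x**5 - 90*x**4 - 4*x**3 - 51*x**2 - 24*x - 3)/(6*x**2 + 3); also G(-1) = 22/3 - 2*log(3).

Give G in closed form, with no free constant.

Since d/dx undoes antidifferentiation here, G(x) must give back the stated G'(x).
A general antiderivative is -x**4/3 - 5*x**3 - x - 2*log(2*x**2 + 1) + 5/3 + C.
The condition gives C = 22/3 - 2*log(3) - (22/3 - 2*log(3)) = 0.
So G(x) = -(x**4 + 15*x**3 + 3*x + 6*log(2*x**2 + 1) - 5)/3.
Check: d/dx[-(x**4 + 15*x**3 + 3*x + 6*log(2*x**2 + 1) - 5)/3] = (-8*x**5 - 90*x**4 - 4*x**3 - 51*x**2 - 24*x - 3)/(6*x**2 + 3) = G'(x).

G(x) = -(x**4 + 15*x**3 + 3*x + 6*log(2*x**2 + 1) - 5)/3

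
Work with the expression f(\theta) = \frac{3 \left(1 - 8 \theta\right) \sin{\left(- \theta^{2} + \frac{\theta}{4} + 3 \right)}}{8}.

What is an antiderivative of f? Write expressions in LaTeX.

An antiderivative is F(\theta) = - \frac{3 \cos{\left(- \theta^{2} + \frac{\theta}{4} + 3 \right)}}{2}.

The substitution u = - \theta^{2} + \frac{\theta}{4} + 3 works: f is exactly (dF/du)*(du/d\theta) for that inner function.
Check: d/d\theta[- \frac{3 \cos{\left(- \theta^{2} + \frac{\theta}{4} + 3 \right)}}{2}] = - 3 \theta \sin{\left(- \theta^{2} + \frac{\theta}{4} + 3 \right)} + \frac{3 \sin{\left(- \theta^{2} + \frac{\theta}{4} + 3 \right)}}{8}, which equals f(\theta).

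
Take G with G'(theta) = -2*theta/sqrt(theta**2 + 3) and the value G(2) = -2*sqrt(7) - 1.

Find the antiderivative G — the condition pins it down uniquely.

G(theta) = -2*sqrt(theta**2 + 3) - 1

G'(theta) matches the chain-rule pattern g'(h)*h' with inner function h(theta) = theta**2 + 3; substituting u = h(theta) collapses the integral.
A general antiderivative is -2*sqrt(theta**2 + 3) + C.
The condition gives C = -2*sqrt(7) - 1 - (-2*sqrt(7)) = -1.
So G(theta) = -2*sqrt(theta**2 + 3) - 1.
Check: d/dtheta[-2*sqrt(theta**2 + 3) - 1] = -2*theta/sqrt(theta**2 + 3) = G'(theta).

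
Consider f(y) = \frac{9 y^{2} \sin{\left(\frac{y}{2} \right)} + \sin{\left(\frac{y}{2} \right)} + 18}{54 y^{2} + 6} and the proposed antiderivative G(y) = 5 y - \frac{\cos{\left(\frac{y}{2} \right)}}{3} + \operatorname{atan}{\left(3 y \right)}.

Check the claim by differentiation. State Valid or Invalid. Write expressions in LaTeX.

d/dy[G] = \frac{9 y^{2} \sin{\left(\frac{y}{2} \right)} + 270 y^{2} + \sin{\left(\frac{y}{2} \right)} + 48}{54 y^{2} + 6}
d/dy[G] - f(y) = 5 != 0.

Invalid: d/dy[G] - f = 5, which is not 0.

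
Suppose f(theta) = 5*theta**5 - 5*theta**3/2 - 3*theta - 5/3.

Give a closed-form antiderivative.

The integrand splits into summands that can be handled one at a time.
Check: d/dtheta[5*theta**6/6 - 5*theta**4/8 - 3*theta**2/2 - 5*theta/3] = 5*theta**5 - 5*theta**3/2 - 3*theta - 5/3 = f(theta).

An antiderivative is F(theta) = 5*theta**6/6 - 5*theta**4/8 - 3*theta**2/2 - 5*theta/3.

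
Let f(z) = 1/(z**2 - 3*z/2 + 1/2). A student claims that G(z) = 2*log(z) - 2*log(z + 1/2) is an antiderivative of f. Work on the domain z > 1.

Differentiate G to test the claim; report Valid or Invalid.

Invalid: d/dz[G] - f = (2 - 8*z)/(4*z**4 - 4*z**3 - z**2 + z), which is not 0.

d/dz[G] = 2/(2*z**2 + z)
d/dz[G] - f(z) = (2 - 8*z)/(4*z**4 - 4*z**3 - z**2 + z) != 0.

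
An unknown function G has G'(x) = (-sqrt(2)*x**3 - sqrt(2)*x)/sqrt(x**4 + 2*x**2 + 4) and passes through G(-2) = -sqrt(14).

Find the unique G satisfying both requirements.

G(x) = -sqrt(x**4/2 + x**2 + 2)

The substitution u = x**4/2 + x**2 + 2 works: G'(x) is exactly (dG/du)*(du/dx) for that inner function.
A general antiderivative is -sqrt(x**4/2 + x**2 + 2) + C.
The condition gives C = -sqrt(14) - (-sqrt(14)) = 0.
So G(x) = -sqrt(x**4/2 + x**2 + 2).
Check: d/dx[-sqrt(x**4/2 + x**2 + 2)] = (-sqrt(2)*x**3 - sqrt(2)*x)/sqrt(x**4 + 2*x**2 + 4) = G'(x).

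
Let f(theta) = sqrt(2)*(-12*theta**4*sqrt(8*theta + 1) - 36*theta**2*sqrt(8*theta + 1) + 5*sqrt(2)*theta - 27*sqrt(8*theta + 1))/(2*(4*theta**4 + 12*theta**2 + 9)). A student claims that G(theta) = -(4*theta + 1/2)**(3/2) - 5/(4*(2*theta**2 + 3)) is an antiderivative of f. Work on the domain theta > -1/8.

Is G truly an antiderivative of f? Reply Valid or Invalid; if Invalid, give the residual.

Invalid: d/dtheta[G] - f = -3*sqrt(2)*sqrt(8*theta + 1)/2, which is not 0.

d/dtheta[G] = (-24*theta**4*sqrt(8*theta + 1) - 72*theta**2*sqrt(8*theta + 1) + 5*sqrt(2)*theta - 54*sqrt(8*theta + 1))/(4*sqrt(2)*theta**4 + 12*sqrt(2)*theta**2 + 9*sqrt(2))
d/dtheta[G] - f(theta) = -3*sqrt(2)*sqrt(8*theta + 1)/2 != 0.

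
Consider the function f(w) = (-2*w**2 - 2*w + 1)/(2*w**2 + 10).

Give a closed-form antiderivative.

An antiderivative is F(w) = -w - log(w**2 + 5)/2 + 11*sqrt(5)*atan(sqrt(5)*w/5)/10.

Since d/dw undoes antidifferentiation here, F'(w) = f(w) is required of F(w).
Check: d/dw[-w - log(w**2 + 5)/2 + 11*sqrt(5)*atan(sqrt(5)*w/5)/10] = (-2*w**2 - 2*w + 1)/(2*w**2 + 10) = f(w).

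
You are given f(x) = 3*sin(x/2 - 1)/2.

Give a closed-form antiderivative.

A candidate is checked by its d/dx: the result must match f(x).
Check: d/dx[-3*cos(x/2 - 1)] = 3*sin(x/2 - 1)/2 = f(x).

An antiderivative is F(x) = -3*cos(x/2 - 1).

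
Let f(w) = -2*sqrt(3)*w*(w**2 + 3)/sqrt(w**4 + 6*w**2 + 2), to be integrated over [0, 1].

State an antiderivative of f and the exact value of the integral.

f matches the chain-rule pattern g'(h)*h' with inner function h(w) = w**4/3 + 2*w**2 + 2/3; substituting u = h(w) collapses the integral.
F(w) = -sqrt(3)*sqrt(w**4 + 6*w**2 + 2) is an antiderivative of f.
Check: d/dw[-sqrt(3)*sqrt(w**4 + 6*w**2 + 2)] = (-2*sqrt(3)*w**3 - 6*sqrt(3)*w)/sqrt(w**4 + 6*w**2 + 2), which equals f(w).
F(1) = -3*sqrt(3); F(0) = -sqrt(6).
Integral = F(1) - F(0) = -3*sqrt(3) + sqrt(6).

Antiderivative: F(w) = -sqrt(3)*sqrt(w**4 + 6*w**2 + 2); value = -3*sqrt(3) + sqrt(6)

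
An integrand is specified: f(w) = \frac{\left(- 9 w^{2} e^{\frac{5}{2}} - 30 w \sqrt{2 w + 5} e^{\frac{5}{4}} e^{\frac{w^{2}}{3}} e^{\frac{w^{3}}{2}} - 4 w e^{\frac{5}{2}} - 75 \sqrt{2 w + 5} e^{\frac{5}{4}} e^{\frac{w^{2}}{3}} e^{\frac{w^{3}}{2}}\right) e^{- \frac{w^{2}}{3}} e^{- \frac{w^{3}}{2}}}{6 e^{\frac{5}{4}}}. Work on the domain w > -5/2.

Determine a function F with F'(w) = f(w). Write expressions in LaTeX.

An antiderivative is F(w) = - \frac{4 w^{2} \sqrt{2 w + 5} + 20 w \sqrt{2 w + 5} + 25 \sqrt{2 w + 5} - 2 e^{\frac{5}{4}} e^{- \frac{w^{2}}{3}} e^{- \frac{w^{3}}{2}}}{2}.

A candidate is checked by its d/dw: the result must match f(w).
Check: d/dw[- \frac{4 w^{2} \sqrt{2 w + 5} + 20 w \sqrt{2 w + 5} + 25 \sqrt{2 w + 5} - 2 e^{\frac{5}{4}} e^{- \frac{w^{2}}{3}} e^{- \frac{w^{3}}{2}}}{2}] = \frac{\left(- 9 w^{2} \sqrt{2 w + 5} e^{\frac{5}{4}} - 60 w^{2} e^{\frac{w^{2}}{3}} e^{\frac{w^{3}}{2}} - 4 w \sqrt{2 w + 5} e^{\frac{5}{4}} - 300 w e^{\frac{w^{2}}{3}} e^{\frac{w^{3}}{2}} - 375 e^{\frac{w^{2}}{3}} e^{\frac{w^{3}}{2}}\right) e^{- \frac{w^{2}}{3}} e^{- \frac{w^{3}}{2}}}{6 \sqrt{2 w + 5}}, which equals f(w).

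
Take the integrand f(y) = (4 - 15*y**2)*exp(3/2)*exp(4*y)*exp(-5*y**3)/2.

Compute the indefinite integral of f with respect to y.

The substitution u = -5*y**3 + 4*y + 3/2 works: f is exactly (dF/du)*(du/dy) for that inner function.
Check: d/dy[exp(3/2)*exp(4*y)*exp(-5*y**3)/2] = (-15*y**2*exp(3/2)*exp(4*y) + 4*exp(3/2)*exp(4*y))*exp(-5*y**3)/2, which equals f(y).

F(y) = exp(3/2)*exp(4*y)*exp(-5*y**3)/2 + C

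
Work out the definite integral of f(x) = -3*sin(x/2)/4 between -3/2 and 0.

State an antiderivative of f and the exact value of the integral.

Antiderivative: F(x) = 3*cos(x/2)/2; value = 3/2 - 3*cos(3/4)/2

An antiderivative F(x) passes only if d/dx[F] lands on f(x) exactly.
F(x) = 3*cos(x/2)/2 is an antiderivative of f.
Check: d/dx[3*cos(x/2)/2] = -3*sin(x/2)/4 = f(x).
F(0) = 3/2; F(-3/2) = 3*cos(3/4)/2.
Integral = F(0) - F(-3/2) = 3/2 - 3*cos(3/4)/2.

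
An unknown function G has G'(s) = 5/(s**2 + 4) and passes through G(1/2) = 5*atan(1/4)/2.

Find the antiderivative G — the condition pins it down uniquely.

G(s) = 5*atan(s/2)/2

Recover the given G'(s) by differentiating a candidate G(s); any mismatch rules it out.
A general antiderivative is 5*atan(s/2)/2 + C.
The condition gives C = 5*atan(1/4)/2 - (5*atan(1/4)/2) = 0.
So G(s) = 5*atan(s/2)/2.
Check: d/ds[5*atan(s/2)/2] = 5/(s**2 + 4) = G'(s).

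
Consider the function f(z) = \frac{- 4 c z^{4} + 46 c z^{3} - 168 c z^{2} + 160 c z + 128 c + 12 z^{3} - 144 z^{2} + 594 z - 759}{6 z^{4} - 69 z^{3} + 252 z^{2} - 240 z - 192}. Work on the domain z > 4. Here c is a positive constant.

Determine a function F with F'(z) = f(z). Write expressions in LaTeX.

An antiderivative is F(z) = - \frac{2 c z}{3} + 2 \log{\left(4 z + 2 \right)} - \frac{3}{2 z^{2} - 16 z + 32}.

A candidate is checked by its d/dz: the result must match f(z).
Check: d/dz[- \frac{2 c z}{3} + 2 \log{\left(4 z + 2 \right)} - \frac{3}{2 z^{2} - 16 z + 32}] = \frac{- 4 c z^{4} + 46 c z^{3} - 168 c z^{2} + 160 c z + 128 c + 12 z^{3} - 144 z^{2} + 594 z - 759}{6 z^{4} - 69 z^{3} + 252 z^{2} - 240 z - 192} = f(z).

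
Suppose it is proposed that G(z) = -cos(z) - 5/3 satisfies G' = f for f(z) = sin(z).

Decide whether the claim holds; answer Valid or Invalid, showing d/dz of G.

d/dz[G] = sin(z)
This equals f(z) exactly, so the claim holds.

Valid. The derivative of G reproduces f.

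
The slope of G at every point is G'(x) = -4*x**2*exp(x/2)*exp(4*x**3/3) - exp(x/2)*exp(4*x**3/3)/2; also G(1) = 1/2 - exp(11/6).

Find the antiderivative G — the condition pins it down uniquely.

The substitution u = 4*x**3/3 + x/2 works: G'(x) is exactly (dG/du)*(du/dx) for that inner function.
A general antiderivative is -exp(4*x**3/3 + x/2) + C.
The condition gives C = 1/2 - exp(11/6) - (-exp(11/6)) = 1/2.
So G(x) = (1 - 2*exp(4*x**3/3 + x/2))/2.
Check: d/dx[(1 - 2*exp(4*x**3/3 + x/2))/2] = -4*x**2*exp(x/2)*exp(4*x**3/3) - exp(x/2)*exp(4*x**3/3)/2 = G'(x).

G(x) = (1 - 2*exp(4*x**3/3 + x/2))/2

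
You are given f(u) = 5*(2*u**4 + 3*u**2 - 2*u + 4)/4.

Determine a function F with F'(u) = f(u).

Whatever form F(u) takes, F'(u) = f(u) is non-negotiable.
Check: d/du[u*(2*u**4 + 5*u**2 - 5*u + 20)/4] = 5*u**4/2 + 15*u**2/4 - 5*u/2 + 5, which equals f(u).

An antiderivative is F(u) = u*(2*u**4 + 5*u**2 - 5*u + 20)/4.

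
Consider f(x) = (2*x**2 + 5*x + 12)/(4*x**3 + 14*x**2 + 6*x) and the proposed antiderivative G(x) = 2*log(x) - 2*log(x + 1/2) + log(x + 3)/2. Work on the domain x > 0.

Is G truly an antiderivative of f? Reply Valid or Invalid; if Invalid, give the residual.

Valid - differentiating G returns exactly f.

d/dx[G] = (2*x**2 + 5*x + 12)/(4*x**3 + 14*x**2 + 6*x)
This equals f(x) exactly, so the claim holds.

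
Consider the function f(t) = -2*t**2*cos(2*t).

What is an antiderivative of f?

An antiderivative is F(t) = -(2*t**2*sin(2*t) + 2*t*cos(2*t) - sin(2*t))/2.

Check any antiderivative F(t) by computing F'(t) and comparing it with f(t).
Check: d/dt[-(2*t**2*sin(2*t) + 2*t*cos(2*t) - sin(2*t))/2] = -2*t**2*cos(2*t) = f(t).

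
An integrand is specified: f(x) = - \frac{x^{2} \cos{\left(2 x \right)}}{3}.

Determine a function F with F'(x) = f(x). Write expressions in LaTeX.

An antiderivative is F(x) = \frac{- 2 x^{2} \sin{\left(2 x \right)} - 2 x \cos{\left(2 x \right)} + \sin{\left(2 x \right)}}{12}.

Whatever form F(x) takes, F'(x) = f(x) is non-negotiable.
Check: d/dx[\frac{- 2 x^{2} \sin{\left(2 x \right)} - 2 x \cos{\left(2 x \right)} + \sin{\left(2 x \right)}}{12}] = - \frac{x^{2} \cos{\left(2 x \right)}}{3} = f(x).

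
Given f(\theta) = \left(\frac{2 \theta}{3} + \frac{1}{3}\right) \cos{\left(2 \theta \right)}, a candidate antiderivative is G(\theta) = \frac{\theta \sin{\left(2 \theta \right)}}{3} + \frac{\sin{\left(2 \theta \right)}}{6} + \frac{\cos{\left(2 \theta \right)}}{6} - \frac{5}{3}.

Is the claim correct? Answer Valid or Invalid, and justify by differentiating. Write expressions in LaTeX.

d/d\theta[G] = \frac{2 \theta \cos{\left(2 \theta \right)}}{3} + \frac{\cos{\left(2 \theta \right)}}{3}
This equals f(\theta) exactly, so the claim holds.

Valid: G'(\theta) = f(\theta).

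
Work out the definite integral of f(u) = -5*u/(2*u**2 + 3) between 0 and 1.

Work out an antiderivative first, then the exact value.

The substitution w = u**2 + 3/2 works: f is exactly (dF/dw)*(dw/du) for that inner function.
F(u) = -5*log(u**2 + 3/2)/4 is an antiderivative of f.
Check: d/du[-5*log(u**2 + 3/2)/4] = -5*u/(2*u**2 + 3) = f(u).
F(1) = -5*log(5/2)/4; F(0) = -5*log(3/2)/4.
Integral = F(1) - F(0) = -5*log(5/2)/4 + 5*log(3/2)/4.

Antiderivative: F(u) = -5*log(u**2 + 3/2)/4; value = -5*log(5/2)/4 + 5*log(3/2)/4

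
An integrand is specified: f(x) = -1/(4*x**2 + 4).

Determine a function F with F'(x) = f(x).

An antiderivative is F(x) = -atan(x)/4.

Since d/dx undoes antidifferentiation here, F'(x) = f(x) is required of F(x).
Check: d/dx[-atan(x)/4] = -1/(4*x**2 + 4) = f(x).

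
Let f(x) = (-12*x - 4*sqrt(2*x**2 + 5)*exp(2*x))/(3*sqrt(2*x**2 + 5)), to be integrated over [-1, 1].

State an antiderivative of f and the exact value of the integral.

Antiderivative: F(x) = -2*sqrt(2*x**2 + 5) - 2*exp(2*x)/3; value = -2*exp(2)/3 + 2*exp(-2)/3

For F(x) to be correct the identity F'(x) - f(x) = 0 must hold.
F(x) = -2*sqrt(2*x**2 + 5) - 2*exp(2*x)/3 is an antiderivative of f.
Check: d/dx[-2*sqrt(2*x**2 + 5) - 2*exp(2*x)/3] = (-12*x - 4*sqrt(2*x**2 + 5)*exp(2*x))/(3*sqrt(2*x**2 + 5)) = f(x).
F(1) = -2*sqrt(7) - 2*exp(2)/3; F(-1) = -2*sqrt(7) - 2*exp(-2)/3.
Integral = F(1) - F(-1) = -2*exp(2)/3 + 2*exp(-2)/3.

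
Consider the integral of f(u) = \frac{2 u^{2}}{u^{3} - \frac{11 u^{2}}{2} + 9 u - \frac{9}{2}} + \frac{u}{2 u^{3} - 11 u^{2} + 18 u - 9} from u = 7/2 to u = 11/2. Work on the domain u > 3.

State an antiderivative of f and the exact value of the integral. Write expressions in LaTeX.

Antiderivative: F(u) = \frac{13 \log{\left(u - 3 \right)}}{2} - 7 \log{\left(u - \frac{3}{2} \right)} + \frac{5 \log{\left(u - 1 \right)}}{2}; value = - 7 \log{\left(4 \right)} + 4 \log{\left(\frac{5}{2} \right)} + \frac{5 \log{\left(\frac{9}{2} \right)}}{2} + \frac{27 \log{\left(2 \right)}}{2}

The denominator factors as \left(u - 3\right) \left(u - 1\right) \left(2 u - 3\right); partial fractions split f into directly integrable pieces: - \frac{14}{2 u - 3} + \frac{5}{2 \left(u - 1\right)} + \frac{13}{2 \left(u - 3\right)}.
F(u) = \frac{13 \log{\left(u - 3 \right)}}{2} - 7 \log{\left(u - \frac{3}{2} \right)} + \frac{5 \log{\left(u - 1 \right)}}{2} is an antiderivative of f.
Check: d/du[\frac{13 \log{\left(u - 3 \right)}}{2} - 7 \log{\left(u - \frac{3}{2} \right)} + \frac{5 \log{\left(u - 1 \right)}}{2}] = \frac{4 u^{2} + u}{2 u^{3} - 11 u^{2} + 18 u - 9}, which equals f(u).
F(11/2) = - 7 \log{\left(4 \right)} + \frac{5 \log{\left(\frac{9}{2} \right)}}{2} + \frac{13 \log{\left(\frac{5}{2} \right)}}{2}; F(7/2) = - \frac{27 \log{\left(2 \right)}}{2} + \frac{5 \log{\left(\frac{5}{2} \right)}}{2}.
Integral = F(11/2) - F(7/2) = - 7 \log{\left(4 \right)} + 4 \log{\left(\frac{5}{2} \right)} + \frac{5 \log{\left(\frac{9}{2} \right)}}{2} + \frac{27 \log{\left(2 \right)}}{2}.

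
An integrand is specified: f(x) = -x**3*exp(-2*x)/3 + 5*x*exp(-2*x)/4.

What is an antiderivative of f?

Recognize the product-rule pattern: f = u'v + uv' with u = x**3/6 + x**2/4 - 3*x/8 - 3/16, v = exp(-2*x), so integration by parts undoes it.
Check: d/dx[(8*x**3 + 12*x**2 - 18*x - 9)*exp(-2*x)/48] = (-4*x**3 + 15*x)*exp(-2*x)/12, which equals f(x).

An antiderivative is F(x) = (8*x**3 + 12*x**2 - 18*x - 9)*exp(-2*x)/48.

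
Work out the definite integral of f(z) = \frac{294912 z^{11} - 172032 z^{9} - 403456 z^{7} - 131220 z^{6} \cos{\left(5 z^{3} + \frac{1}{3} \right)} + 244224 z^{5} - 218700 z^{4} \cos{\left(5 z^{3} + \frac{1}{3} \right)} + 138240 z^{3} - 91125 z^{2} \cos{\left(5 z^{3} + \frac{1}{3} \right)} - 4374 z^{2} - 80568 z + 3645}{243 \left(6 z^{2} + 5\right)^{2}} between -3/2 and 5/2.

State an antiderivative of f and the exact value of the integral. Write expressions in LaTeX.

An antiderivative F(z) passes only if d/dz[F] lands on f(z) exactly.
F(z) = \frac{1024 z^{8}}{243} - \frac{1024 z^{6}}{81} + \frac{128 z^{4}}{9} - \frac{64 z^{2}}{9} + \frac{z}{2 z^{2} + \frac{5}{3}} - \sin{\left(5 z^{3} + \frac{1}{3} \right)} - \frac{2}{6 z^{2} + 5} is an antiderivative of f.
Check: d/dz[\frac{1024 z^{8}}{243} - \frac{1024 z^{6}}{81} + \frac{128 z^{4}}{9} - \frac{64 z^{2}}{9} + \frac{z}{2 z^{2} + \frac{5}{3}} - \sin{\left(5 z^{3} + \frac{1}{3} \right)} - \frac{2}{6 z^{2} + 5}] = \frac{294912 z^{11} - 172032 z^{9} - 403456 z^{7} - 131220 z^{6} \cos{\left(5 z^{3} + \frac{1}{3} \right)} + 244224 z^{5} - 218700 z^{4} \cos{\left(5 z^{3} + \frac{1}{3} \right)} + 138240 z^{3} - 91125 z^{2} \cos{\left(5 z^{3} + \frac{1}{3} \right)} - 4374 z^{2} - 80568 z + 3645}{8748 z^{4} + 14580 z^{2} + 6075}, which equals f(z).
F(5/2) = \frac{79622173}{20655} - \sin{\left(\frac{1883}{24} \right)}; F(-3/2) = \sin{\left(\frac{397}{24} \right)} + \frac{727}{37}.
Integral = F(5/2) - F(-3/2) = - \sin{\left(\frac{1883}{24} \right)} - \sin{\left(\frac{397}{24} \right)} + \frac{2931004216}{764235}.

Antiderivative: F(z) = \frac{1024 z^{8}}{243} - \frac{1024 z^{6}}{81} + \frac{128 z^{4}}{9} - \frac{64 z^{2}}{9} + \frac{z}{2 z^{2} + \frac{5}{3}} - \sin{\left(5 z^{3} + \frac{1}{3} \right)} - \frac{2}{6 z^{2} + 5}; value = - \sin{\left(\frac{1883}{24} \right)} - \sin{\left(\frac{397}{24} \right)} + \frac{2931004216}{764235}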